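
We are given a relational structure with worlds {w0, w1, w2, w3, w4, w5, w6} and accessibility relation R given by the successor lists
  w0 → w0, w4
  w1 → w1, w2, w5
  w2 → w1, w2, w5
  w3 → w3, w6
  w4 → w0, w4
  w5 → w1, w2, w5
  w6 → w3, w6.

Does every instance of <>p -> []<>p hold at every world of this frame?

Yes

Axiom 5 corresponds to the accessibility relation being Euclidean.
Euclidean: yes — any two successors of a common world are R-related.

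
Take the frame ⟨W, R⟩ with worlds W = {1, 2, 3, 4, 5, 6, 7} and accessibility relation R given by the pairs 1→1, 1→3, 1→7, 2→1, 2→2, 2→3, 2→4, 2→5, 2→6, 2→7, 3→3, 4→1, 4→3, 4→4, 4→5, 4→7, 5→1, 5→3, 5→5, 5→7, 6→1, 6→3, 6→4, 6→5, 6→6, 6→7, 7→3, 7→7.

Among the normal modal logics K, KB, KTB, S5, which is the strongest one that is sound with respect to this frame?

K

Symmetric (axiom B): no — 1 R 3 but not 3 R 1.
Reflexive (axiom T): yes — every world is R-related to itself.
Euclidean (axiom 5): no — 1 R 3 and 1 R 7, but not 3 R 7.
So F validates K; KB would additionally require R to be symmetric. The strongest is K.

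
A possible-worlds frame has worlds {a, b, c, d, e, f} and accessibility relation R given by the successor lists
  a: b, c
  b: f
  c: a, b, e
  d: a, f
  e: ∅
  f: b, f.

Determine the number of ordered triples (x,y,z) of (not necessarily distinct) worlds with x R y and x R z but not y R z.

Enumerating: (a,b,b), (a,b,c), (a,c,c), (c,a,a), (c,a,e), (c,b,a), (c,b,b), (c,b,e), (c,e,a), (c,e,b), (c,e,e), (d,a,a), (d,a,f), (d,f,a), (f,b,b).

15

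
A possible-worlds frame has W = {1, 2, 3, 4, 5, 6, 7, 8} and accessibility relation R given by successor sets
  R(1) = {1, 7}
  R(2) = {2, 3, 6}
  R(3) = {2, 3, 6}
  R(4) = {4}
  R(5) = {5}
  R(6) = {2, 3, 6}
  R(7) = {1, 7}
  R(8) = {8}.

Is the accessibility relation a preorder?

Reflexive: yes — every world is R-related to itself.
Transitive: yes — every two-step R-path is closed by a direct edge.
So R is a preorder.

Yes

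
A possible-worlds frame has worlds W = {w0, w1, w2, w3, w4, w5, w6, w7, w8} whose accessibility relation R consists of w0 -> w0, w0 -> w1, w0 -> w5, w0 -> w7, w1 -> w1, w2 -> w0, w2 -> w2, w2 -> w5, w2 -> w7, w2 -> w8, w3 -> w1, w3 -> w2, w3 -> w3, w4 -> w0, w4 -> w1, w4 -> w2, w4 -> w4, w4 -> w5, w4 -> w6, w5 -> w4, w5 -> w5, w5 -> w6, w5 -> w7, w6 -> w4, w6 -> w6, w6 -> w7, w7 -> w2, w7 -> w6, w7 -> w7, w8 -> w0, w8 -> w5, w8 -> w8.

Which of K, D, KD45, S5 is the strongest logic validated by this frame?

D

Serial (axiom D): yes — every world has a successor (e.g. w0 R w0).
Euclidean (axiom 5): no — w0 R w1 and w0 R w5, but not w1 R w5.
Transitive (axiom 4): no — w0 R w5 and w5 R w4, but not w0 R w4.
Reflexive (axiom T): yes — every world is R-related to itself.
So F validates K, D; KD45 would additionally require R to be Euclidean and transitive. The strongest is D.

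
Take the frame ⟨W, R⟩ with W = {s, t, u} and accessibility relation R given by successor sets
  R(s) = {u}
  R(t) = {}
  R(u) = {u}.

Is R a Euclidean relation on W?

Yes

Euclidean: yes — any two successors of a common world are R-related.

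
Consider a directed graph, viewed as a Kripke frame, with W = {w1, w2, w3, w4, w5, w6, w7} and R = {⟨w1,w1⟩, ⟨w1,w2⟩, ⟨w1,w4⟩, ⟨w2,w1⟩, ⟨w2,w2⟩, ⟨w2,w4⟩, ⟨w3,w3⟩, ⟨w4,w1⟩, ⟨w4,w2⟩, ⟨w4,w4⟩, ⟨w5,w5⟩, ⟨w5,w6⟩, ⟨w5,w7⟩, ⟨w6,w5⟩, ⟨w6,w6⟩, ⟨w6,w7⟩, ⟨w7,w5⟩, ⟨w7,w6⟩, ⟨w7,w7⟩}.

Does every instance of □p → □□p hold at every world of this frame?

By correspondence theory, 4 is valid on a frame iff R is transitive.
Transitive: yes — every two-step R-path is closed by a direct edge.

Yes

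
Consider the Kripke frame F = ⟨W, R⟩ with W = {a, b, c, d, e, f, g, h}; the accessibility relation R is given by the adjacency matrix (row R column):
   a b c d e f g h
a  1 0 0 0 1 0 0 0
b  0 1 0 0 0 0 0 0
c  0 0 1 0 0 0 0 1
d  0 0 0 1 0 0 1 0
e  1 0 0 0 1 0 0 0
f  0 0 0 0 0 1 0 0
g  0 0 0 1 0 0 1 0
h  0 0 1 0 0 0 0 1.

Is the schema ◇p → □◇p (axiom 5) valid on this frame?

By correspondence theory, 5 is valid on a frame iff R is Euclidean.
Euclidean: yes — any two successors of a common world are R-related.

Yes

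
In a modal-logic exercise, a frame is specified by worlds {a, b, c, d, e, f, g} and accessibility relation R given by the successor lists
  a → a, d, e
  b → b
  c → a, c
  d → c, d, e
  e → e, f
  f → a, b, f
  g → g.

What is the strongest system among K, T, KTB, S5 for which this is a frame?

Reflexive (axiom T): yes — every world is R-related to itself.
Symmetric (axiom B): no — a R d but not d R a.
Euclidean (axiom 5): no — a R e and a R d, but not e R d.
So F validates K, T; KTB would additionally require R to be symmetric. The strongest is T.

T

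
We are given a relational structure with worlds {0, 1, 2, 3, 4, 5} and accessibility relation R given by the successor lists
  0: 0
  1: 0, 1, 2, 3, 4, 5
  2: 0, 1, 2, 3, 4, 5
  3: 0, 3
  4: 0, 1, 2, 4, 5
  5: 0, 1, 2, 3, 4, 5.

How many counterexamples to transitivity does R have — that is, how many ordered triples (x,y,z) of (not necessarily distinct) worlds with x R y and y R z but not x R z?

3

Enumerating: (4,1,3), (4,2,3), (4,5,3).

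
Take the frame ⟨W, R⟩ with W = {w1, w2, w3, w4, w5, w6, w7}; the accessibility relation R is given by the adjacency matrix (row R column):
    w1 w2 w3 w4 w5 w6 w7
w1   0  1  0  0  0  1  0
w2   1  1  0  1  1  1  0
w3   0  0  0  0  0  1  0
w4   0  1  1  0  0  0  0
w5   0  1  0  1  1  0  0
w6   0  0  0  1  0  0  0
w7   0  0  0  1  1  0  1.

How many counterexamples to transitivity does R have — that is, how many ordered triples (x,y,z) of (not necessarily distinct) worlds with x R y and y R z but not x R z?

19

Enumerating: (w1,w2,w1), (w1,w2,w4), (w1,w2,w5), (w1,w6,w4), (w2,w4,w3), (w3,w6,w4), (w4,w2,w1), (w4,w2,w4), (w4,w2,w5), (w4,w2,w6), (w4,w3,w6), (w5,w2,w1), … and 7 more.
Total: 19.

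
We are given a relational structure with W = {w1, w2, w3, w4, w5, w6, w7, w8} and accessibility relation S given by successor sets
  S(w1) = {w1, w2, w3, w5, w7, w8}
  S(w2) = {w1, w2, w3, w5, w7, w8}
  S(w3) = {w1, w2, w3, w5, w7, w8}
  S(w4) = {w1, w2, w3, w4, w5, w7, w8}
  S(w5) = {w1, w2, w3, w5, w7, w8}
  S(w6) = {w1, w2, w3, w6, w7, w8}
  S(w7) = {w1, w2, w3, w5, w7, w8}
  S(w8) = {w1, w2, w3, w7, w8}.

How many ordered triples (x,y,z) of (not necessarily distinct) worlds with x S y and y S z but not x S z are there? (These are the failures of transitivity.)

8

Enumerating: (w6,w1,w5), (w6,w2,w5), (w6,w3,w5), (w6,w7,w5), (w8,w1,w5), (w8,w2,w5), (w8,w3,w5), (w8,w7,w5).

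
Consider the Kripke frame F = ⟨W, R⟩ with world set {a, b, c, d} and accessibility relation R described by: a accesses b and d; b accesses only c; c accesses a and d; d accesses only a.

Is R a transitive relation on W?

No

Transitive: no — a R b and b R c, but not a R c.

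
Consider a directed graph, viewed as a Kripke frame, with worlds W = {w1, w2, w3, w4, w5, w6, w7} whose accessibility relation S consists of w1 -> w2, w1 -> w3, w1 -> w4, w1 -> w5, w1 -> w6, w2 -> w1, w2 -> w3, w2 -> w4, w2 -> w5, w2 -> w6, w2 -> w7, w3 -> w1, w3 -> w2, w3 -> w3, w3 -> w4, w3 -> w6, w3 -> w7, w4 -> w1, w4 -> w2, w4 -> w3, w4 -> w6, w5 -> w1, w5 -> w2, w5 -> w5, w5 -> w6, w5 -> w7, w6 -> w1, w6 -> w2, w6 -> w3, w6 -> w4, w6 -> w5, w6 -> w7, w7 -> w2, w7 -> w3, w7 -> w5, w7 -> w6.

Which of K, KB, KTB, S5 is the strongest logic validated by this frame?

Symmetric (axiom B): yes — every pair in S has its reverse in S.
Reflexive (axiom T): no — w1 is not related to itself.
Euclidean (axiom 5): no — w1 S w3 and w1 S w5, but not w3 S w5.
So F validates K, KB; KTB would additionally require S to be reflexive. The strongest is KB.

KB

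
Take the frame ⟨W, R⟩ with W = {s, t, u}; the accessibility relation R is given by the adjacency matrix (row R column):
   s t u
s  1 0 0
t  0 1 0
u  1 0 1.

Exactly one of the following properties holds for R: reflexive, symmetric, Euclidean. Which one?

reflexive

Reflexive: yes — every world is R-related to itself.
Symmetric: no — u R s but not s R u.
Euclidean: no — u R s and u R u, but not s R u.
Only reflexive holds.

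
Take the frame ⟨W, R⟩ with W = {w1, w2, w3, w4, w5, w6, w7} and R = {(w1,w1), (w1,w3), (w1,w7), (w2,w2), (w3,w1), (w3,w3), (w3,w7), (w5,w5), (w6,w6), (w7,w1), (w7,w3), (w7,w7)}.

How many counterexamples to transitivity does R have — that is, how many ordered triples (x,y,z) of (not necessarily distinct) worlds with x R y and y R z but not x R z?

R is transitive; there are no such tuples.

0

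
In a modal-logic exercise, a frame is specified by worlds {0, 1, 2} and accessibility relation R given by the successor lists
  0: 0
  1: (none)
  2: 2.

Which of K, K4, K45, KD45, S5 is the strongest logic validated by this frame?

Transitive (axiom 4): yes — every two-step R-path is closed by a direct edge.
Euclidean (axiom 5): yes — any two successors of a common world are R-related.
Serial (axiom D): no — 1 has no R-successor.
Reflexive (axiom T): no — 1 is not related to itself.
So F validates K, K4, K45; KD45 would additionally require R to be serial. The strongest is K45.

K45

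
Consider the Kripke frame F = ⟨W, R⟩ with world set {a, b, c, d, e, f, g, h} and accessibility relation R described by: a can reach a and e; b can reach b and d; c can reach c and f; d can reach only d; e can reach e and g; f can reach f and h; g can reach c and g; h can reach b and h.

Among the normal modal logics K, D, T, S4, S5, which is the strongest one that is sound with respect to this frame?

T

Serial (axiom D): yes — every world has a successor (e.g. a R a).
Reflexive (axiom T): yes — every world is R-related to itself.
Transitive (axiom 4): no — a R e and e R g, but not a R g.
Euclidean (axiom 5): no — a R e and a R a, but not e R a.
So F validates K, D, T; S4 would additionally require R to be transitive. The strongest is T.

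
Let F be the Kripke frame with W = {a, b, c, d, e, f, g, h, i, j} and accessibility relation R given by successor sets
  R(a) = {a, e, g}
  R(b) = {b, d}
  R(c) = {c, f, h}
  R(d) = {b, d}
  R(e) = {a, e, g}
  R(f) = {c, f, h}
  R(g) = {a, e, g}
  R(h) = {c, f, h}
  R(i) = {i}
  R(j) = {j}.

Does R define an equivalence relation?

Reflexive: yes — every world is R-related to itself.
Symmetric: yes — every pair in R has its reverse in R.
Transitive: yes — every two-step R-path is closed by a direct edge.
So R is an equivalence relation.

Yes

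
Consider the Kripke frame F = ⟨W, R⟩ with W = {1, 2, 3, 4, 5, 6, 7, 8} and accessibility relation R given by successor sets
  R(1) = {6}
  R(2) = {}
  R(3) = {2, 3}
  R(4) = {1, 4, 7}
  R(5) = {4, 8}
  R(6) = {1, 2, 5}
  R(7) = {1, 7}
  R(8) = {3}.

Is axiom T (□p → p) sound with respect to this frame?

No

The schema T characterises exactly the reflexive frames.
Reflexive: no — 1 is not related to itself.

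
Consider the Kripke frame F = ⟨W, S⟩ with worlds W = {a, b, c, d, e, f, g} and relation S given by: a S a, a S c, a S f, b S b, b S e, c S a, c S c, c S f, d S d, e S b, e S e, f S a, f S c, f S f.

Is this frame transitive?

Yes

Transitive: yes — every two-step S-path is closed by a direct edge.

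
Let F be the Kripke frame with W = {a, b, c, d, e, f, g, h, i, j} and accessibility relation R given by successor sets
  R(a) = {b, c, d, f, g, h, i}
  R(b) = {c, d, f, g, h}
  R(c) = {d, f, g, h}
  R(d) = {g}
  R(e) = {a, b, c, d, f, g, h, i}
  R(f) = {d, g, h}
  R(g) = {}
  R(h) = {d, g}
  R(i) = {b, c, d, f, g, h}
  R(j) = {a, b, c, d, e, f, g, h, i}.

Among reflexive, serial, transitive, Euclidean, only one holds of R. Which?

transitive

Reflexive: no — a is not related to itself.
Serial: no — g has no R-successor.
Transitive: yes — every two-step R-path is closed by a direct edge.
Euclidean: no — a R b and a R i, but not b R i.
Only transitive holds.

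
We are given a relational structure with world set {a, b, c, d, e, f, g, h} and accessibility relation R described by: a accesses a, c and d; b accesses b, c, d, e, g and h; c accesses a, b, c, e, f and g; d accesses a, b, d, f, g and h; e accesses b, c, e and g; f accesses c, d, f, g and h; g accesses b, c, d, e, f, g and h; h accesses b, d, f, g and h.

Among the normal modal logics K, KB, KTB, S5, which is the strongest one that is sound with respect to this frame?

KTB

Symmetric (axiom B): yes — every pair in R has its reverse in R.
Reflexive (axiom T): yes — every world is R-related to itself.
Euclidean (axiom 5): no — a R c and a R d, but not c R d.
So F validates K, KB, KTB; S5 would additionally require R to be Euclidean. The strongest is KTB.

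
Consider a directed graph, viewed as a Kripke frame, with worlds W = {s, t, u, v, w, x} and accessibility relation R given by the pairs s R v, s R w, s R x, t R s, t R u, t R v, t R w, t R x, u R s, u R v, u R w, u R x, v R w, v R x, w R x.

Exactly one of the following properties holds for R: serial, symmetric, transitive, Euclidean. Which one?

Serial: no — x has no R-successor.
Symmetric: no — s R v but not v R s.
Transitive: yes — every two-step R-path is closed by a direct edge.
Euclidean: no — s R w and s R v, but not w R v.
Only transitive holds.

transitive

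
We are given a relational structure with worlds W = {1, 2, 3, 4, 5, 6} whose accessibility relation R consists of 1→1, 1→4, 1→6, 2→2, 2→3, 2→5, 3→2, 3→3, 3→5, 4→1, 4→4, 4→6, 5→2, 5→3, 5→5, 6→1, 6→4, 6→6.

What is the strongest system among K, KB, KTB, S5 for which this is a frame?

Symmetric (axiom B): yes — every pair in R has its reverse in R.
Reflexive (axiom T): yes — every world is R-related to itself.
Euclidean (axiom 5): yes — any two successors of a common world are R-related.
So F validates K, KB, KTB, S5. The strongest is S5.

S5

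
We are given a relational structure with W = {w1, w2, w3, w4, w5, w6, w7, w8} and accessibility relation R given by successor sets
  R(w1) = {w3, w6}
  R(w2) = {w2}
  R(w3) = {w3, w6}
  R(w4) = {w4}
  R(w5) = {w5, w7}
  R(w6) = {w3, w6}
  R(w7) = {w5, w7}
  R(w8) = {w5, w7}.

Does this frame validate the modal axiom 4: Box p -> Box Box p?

Axiom 4 corresponds to the accessibility relation being transitive.
Transitive: yes — every two-step R-path is closed by a direct edge.

Yes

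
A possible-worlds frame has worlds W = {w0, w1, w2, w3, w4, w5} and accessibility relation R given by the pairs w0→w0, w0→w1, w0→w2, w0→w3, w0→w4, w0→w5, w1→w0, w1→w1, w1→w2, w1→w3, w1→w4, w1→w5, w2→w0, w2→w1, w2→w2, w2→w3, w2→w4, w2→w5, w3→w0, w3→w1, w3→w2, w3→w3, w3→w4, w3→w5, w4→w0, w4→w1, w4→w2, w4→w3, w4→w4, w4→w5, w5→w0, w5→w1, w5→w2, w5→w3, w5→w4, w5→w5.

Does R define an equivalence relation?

Yes

Reflexive: yes — every world is R-related to itself.
Symmetric: yes — every pair in R has its reverse in R.
Transitive: yes — every two-step R-path is closed by a direct edge.
So R is an equivalence relation.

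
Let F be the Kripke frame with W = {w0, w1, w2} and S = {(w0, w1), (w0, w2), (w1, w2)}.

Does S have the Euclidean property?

Euclidean: no — w0 S w2 and w0 S w1, but not w2 S w1.

No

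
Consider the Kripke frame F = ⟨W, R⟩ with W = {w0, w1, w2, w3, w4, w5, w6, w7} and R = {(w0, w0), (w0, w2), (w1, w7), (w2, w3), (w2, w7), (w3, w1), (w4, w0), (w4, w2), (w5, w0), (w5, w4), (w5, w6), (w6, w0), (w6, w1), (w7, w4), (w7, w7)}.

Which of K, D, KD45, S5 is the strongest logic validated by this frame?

D

Serial (axiom D): yes — every world has a successor (e.g. w0 R w0).
Euclidean (axiom 5): no — w2 R w3 and w2 R w7, but not w3 R w7.
Transitive (axiom 4): no — w0 R w2 and w2 R w3, but not w0 R w3.
Reflexive (axiom T): no — w1 is not related to itself.
So F validates K, D; KD45 would additionally require R to be Euclidean and transitive. The strongest is D.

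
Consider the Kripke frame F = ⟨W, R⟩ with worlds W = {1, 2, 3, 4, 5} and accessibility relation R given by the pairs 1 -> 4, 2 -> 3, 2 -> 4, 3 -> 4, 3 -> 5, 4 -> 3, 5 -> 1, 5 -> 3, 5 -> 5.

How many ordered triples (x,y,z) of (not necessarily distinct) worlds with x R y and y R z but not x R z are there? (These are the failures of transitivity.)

9

Enumerating: (1,4,3), (2,3,5), (3,4,3), (3,5,1), (3,5,3), (4,3,4), (4,3,5), (5,1,4), (5,3,4).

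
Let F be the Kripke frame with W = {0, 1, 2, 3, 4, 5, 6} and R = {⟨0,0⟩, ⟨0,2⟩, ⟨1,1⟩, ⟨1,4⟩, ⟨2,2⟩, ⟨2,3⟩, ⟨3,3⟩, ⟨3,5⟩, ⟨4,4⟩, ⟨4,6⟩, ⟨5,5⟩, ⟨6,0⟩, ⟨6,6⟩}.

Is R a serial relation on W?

Serial: yes — every world has a successor (e.g. 0 R 0).

Yes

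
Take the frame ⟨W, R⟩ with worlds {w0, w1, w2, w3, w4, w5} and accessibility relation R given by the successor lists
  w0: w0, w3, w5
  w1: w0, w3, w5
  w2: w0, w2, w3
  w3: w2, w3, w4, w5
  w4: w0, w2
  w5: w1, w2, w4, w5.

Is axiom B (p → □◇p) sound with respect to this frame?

No

By correspondence theory, B is valid on a frame iff R is symmetric.
Symmetric: no — w0 R w3 but not w3 R w0.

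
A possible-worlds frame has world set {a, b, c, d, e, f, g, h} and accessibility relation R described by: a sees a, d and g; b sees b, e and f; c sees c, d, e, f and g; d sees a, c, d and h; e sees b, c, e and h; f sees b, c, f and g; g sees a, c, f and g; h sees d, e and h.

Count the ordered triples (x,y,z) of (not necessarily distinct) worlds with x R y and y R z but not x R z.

36

Enumerating: (a,d,c), (a,d,h), (a,g,c), (a,g,f), (b,e,c), (b,e,h), (b,f,c), (b,f,g), (c,d,a), (c,d,h), (c,e,b), (c,e,h), … and 24 more.
Total: 36.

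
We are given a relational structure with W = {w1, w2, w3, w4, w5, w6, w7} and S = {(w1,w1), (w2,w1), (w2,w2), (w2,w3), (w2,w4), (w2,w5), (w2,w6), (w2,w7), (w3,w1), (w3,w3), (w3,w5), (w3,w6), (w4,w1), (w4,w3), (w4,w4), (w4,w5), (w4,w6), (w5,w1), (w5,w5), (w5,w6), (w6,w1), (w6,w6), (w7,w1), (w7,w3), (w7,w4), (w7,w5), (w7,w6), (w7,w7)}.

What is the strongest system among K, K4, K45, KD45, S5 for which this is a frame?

K4

Transitive (axiom 4): yes — every two-step S-path is closed by a direct edge.
Euclidean (axiom 5): no — w2 S w1 and w2 S w3, but not w1 S w3.
Serial (axiom D): yes — every world has a successor (e.g. w1 S w1).
Reflexive (axiom T): yes — every world is S-related to itself.
So F validates K, K4; K45 would additionally require S to be Euclidean. The strongest is K4.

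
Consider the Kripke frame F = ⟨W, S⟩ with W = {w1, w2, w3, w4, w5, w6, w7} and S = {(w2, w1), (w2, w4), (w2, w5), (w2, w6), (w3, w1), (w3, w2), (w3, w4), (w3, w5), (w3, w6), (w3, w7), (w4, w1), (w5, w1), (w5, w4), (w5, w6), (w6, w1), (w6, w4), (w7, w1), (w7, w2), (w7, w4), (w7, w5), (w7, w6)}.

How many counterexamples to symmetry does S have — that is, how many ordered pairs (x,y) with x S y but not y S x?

Enumerating: (w2,w1), (w2,w4), (w2,w5), (w2,w6), (w3,w1), (w3,w2), (w3,w4), (w3,w5), (w3,w6), (w3,w7), (w4,w1), (w5,w1), … and 9 more.
Total: 21.

21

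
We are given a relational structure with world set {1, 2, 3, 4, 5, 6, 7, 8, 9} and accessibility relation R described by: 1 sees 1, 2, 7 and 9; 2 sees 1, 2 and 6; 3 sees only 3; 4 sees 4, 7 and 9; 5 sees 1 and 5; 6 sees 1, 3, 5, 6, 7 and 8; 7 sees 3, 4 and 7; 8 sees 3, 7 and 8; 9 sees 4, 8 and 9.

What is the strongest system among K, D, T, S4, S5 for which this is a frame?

T

Serial (axiom D): yes — every world has a successor (e.g. 1 R 1).
Reflexive (axiom T): yes — every world is R-related to itself.
Transitive (axiom 4): no — 1 R 2 and 2 R 6, but not 1 R 6.
Euclidean (axiom 5): no — 1 R 2 and 1 R 7, but not 2 R 7.
So F validates K, D, T; S4 would additionally require R to be transitive. The strongest is T.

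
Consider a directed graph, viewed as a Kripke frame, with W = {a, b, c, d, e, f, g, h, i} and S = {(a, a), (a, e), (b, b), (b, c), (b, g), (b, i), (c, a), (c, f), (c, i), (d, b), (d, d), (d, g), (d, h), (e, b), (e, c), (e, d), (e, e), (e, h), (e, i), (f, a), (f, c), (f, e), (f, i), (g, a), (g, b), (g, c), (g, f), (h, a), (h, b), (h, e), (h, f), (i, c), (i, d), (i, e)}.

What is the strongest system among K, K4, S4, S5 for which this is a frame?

Transitive (axiom 4): no — a S e and e S b, but not a S b.
Reflexive (axiom T): no — c is not related to itself.
Euclidean (axiom 5): no — b S c and b S g, but not c S g.
So F validates K; K4 would additionally require S to be transitive. The strongest is K.

K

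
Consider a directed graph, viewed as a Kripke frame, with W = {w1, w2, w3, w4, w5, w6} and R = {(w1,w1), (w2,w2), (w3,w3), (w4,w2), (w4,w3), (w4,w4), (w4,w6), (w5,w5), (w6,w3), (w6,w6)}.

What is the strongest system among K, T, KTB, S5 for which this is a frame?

Reflexive (axiom T): yes — every world is R-related to itself.
Symmetric (axiom B): no — w4 R w2 but not w2 R w4.
Euclidean (axiom 5): no — w4 R w2 and w4 R w3, but not w2 R w3.
So F validates K, T; KTB would additionally require R to be symmetric. The strongest is T.

T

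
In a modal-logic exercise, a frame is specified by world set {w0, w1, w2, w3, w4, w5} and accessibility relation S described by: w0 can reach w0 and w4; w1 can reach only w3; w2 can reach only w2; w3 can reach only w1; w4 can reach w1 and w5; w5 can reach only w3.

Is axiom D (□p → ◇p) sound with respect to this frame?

Axiom D corresponds to the accessibility relation being serial.
Serial: yes — every world has a successor (e.g. w0 S w0).

Yes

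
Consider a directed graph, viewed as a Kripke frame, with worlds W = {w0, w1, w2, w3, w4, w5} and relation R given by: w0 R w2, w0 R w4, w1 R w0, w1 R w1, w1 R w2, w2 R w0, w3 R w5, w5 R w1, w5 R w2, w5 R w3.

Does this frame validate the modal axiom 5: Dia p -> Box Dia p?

No

By correspondence theory, 5 is valid on a frame iff R is Euclidean.
Euclidean: no — w0 R w2 and w0 R w4, but not w2 R w4.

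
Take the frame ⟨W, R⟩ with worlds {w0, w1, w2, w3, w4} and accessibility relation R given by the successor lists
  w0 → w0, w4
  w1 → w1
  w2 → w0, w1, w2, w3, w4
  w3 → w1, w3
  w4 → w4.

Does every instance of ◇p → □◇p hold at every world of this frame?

By correspondence theory, 5 is valid on a frame iff R is Euclidean.
Euclidean: no — w2 R w0 and w2 R w1, but not w0 R w1.

No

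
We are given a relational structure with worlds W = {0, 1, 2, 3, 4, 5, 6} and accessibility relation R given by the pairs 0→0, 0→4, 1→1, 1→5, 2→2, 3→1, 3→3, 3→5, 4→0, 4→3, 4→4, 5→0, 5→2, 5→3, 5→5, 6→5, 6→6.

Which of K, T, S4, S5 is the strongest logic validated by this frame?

Reflexive (axiom T): yes — every world is R-related to itself.
Transitive (axiom 4): no — 0 R 4 and 4 R 3, but not 0 R 3.
Euclidean (axiom 5): no — 3 R 5 and 3 R 1, but not 5 R 1.
So F validates K, T; S4 would additionally require R to be transitive. The strongest is T.

T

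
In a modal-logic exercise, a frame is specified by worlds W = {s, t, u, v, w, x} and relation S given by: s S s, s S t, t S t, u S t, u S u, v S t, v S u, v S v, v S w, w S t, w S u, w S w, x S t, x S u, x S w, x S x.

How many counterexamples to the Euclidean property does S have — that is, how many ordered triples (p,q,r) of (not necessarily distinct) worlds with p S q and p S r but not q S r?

Enumerating: (s,t,s), (u,t,u), (v,t,u), (v,t,v), (v,t,w), (v,u,v), (v,u,w), (v,w,v), (w,t,u), (w,t,w), (w,u,w), (x,t,u), (x,t,w), (x,t,x), (x,u,w), (x,u,x), (x,w,x).

17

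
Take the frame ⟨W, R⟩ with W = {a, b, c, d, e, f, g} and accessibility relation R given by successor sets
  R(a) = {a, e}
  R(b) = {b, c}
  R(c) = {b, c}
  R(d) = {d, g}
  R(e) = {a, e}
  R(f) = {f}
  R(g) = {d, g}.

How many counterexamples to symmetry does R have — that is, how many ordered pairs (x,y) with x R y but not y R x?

R is symmetric; there are no such tuples.

0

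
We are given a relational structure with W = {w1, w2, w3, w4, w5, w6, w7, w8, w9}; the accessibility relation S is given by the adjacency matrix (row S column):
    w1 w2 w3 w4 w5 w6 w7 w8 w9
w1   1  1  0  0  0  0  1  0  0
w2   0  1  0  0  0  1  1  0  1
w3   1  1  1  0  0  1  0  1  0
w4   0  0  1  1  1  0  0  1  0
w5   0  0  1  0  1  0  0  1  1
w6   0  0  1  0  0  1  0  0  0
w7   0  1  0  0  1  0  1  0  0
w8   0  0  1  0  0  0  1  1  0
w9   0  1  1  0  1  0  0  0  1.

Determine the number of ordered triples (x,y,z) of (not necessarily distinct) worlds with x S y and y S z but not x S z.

40

Enumerating: (w1,w2,w6), (w1,w2,w9), (w1,w7,w5), (w2,w6,w3), (w2,w7,w5), (w2,w9,w3), (w2,w9,w5), (w3,w1,w7), (w3,w2,w7), (w3,w2,w9), (w3,w8,w7), (w4,w3,w1), … and 28 more.
Total: 40.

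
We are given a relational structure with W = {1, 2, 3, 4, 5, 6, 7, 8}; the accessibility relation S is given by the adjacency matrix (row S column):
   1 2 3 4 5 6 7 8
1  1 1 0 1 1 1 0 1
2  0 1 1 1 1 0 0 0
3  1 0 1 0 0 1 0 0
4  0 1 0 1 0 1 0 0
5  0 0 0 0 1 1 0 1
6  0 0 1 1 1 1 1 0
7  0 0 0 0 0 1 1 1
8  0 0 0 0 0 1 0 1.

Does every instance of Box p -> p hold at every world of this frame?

The schema T characterises exactly the reflexive frames.
Reflexive: yes — every world is S-related to itself.

Yes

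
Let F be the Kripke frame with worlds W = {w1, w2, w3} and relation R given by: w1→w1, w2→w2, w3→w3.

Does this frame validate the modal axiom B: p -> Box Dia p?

Yes

By correspondence theory, B is valid on a frame iff R is symmetric.
Symmetric: yes — every pair in R has its reverse in R.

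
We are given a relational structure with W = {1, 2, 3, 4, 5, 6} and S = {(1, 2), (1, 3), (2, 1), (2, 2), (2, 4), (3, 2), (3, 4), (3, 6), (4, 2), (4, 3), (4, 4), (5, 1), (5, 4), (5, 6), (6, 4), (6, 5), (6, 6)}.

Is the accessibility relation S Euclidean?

No

Euclidean: no — 1 S 2 and 1 S 3, but not 2 S 3.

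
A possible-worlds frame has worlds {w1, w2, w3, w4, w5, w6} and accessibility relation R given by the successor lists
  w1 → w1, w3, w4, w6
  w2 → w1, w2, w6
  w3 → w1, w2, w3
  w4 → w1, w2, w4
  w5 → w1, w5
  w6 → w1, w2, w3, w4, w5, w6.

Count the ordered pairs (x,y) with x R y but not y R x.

Enumerating: (w2,w1), (w3,w2), (w4,w2), (w5,w1), (w6,w3), (w6,w4), (w6,w5).

7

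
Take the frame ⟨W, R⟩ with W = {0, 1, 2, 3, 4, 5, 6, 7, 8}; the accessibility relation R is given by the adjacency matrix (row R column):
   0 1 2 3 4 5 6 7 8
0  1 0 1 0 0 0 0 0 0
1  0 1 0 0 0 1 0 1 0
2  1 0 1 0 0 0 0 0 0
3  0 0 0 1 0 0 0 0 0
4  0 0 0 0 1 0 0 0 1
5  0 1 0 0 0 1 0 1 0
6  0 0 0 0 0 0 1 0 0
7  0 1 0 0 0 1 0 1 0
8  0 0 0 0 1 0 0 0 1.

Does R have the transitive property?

Yes

Transitive: yes — every two-step R-path is closed by a direct edge.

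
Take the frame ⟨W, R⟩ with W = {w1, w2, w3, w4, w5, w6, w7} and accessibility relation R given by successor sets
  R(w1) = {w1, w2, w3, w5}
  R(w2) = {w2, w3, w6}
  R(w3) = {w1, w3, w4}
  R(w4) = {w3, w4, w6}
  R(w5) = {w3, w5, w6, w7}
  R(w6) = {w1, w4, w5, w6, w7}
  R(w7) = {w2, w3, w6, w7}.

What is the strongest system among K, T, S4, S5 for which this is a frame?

Reflexive (axiom T): yes — every world is R-related to itself.
Transitive (axiom 4): no — w1 R w2 and w2 R w6, but not w1 R w6.
Euclidean (axiom 5): no — w1 R w2 and w1 R w5, but not w2 R w5.
So F validates K, T; S4 would additionally require R to be transitive. The strongest is T.

T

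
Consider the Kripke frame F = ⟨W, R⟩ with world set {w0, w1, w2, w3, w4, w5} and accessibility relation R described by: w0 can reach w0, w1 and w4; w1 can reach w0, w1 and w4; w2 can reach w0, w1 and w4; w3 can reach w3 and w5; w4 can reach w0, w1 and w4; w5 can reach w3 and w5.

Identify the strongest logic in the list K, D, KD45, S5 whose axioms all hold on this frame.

KD45

Serial (axiom D): yes — every world has a successor (e.g. w0 R w0).
Euclidean (axiom 5): yes — any two successors of a common world are R-related.
Transitive (axiom 4): yes — every two-step R-path is closed by a direct edge.
Reflexive (axiom T): no — w2 is not related to itself.
So F validates K, D, KD45; S5 would additionally require R to be reflexive. The strongest is KD45.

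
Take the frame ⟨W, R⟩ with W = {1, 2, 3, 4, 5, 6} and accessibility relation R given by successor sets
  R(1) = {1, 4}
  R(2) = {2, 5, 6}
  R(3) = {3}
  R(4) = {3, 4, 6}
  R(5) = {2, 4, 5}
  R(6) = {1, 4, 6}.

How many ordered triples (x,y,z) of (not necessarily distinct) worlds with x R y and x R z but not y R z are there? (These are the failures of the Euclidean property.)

12

Enumerating: (1,4,1), (2,5,6), (2,6,2), (2,6,5), (4,3,4), (4,3,6), (4,6,3), (5,2,4), (5,4,2), (5,4,5), (6,1,6), (6,4,1).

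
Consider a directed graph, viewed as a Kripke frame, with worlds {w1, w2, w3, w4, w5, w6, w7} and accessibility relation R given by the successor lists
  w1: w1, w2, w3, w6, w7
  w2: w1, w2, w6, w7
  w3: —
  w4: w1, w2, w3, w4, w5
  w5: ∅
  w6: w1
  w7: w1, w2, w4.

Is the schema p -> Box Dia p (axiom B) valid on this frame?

No

By correspondence theory, B is valid on a frame iff R is symmetric.
Symmetric: no — w1 R w3 but not w3 R w1.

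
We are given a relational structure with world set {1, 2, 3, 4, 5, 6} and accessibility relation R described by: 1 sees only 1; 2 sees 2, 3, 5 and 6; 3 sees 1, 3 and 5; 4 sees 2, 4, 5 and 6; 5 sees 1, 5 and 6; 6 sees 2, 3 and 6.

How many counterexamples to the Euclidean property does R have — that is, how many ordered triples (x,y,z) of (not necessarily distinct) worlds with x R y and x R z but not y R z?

Enumerating: (2,3,2), (2,3,6), (2,5,2), (2,5,3), (2,6,5), (3,1,3), (3,1,5), (3,5,3), (4,2,4), (4,5,2), (4,5,4), (4,6,4), … and 7 more.
Total: 19.

19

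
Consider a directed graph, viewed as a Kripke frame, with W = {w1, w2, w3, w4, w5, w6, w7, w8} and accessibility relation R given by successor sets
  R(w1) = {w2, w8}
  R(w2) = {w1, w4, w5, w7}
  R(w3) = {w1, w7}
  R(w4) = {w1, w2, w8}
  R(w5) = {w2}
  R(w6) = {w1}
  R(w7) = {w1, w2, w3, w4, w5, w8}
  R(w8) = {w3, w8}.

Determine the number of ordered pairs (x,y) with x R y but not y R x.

10

Enumerating: (w1,w8), (w3,w1), (w4,w1), (w4,w8), (w6,w1), (w7,w1), (w7,w4), (w7,w5), (w7,w8), (w8,w3).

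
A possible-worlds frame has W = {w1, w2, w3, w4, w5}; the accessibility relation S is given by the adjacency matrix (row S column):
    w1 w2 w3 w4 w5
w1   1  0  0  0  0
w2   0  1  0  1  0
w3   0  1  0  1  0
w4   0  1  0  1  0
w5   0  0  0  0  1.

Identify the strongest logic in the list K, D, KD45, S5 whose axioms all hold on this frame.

KD45

Serial (axiom D): yes — every world has a successor (e.g. w1 S w1).
Euclidean (axiom 5): yes — any two successors of a common world are S-related.
Transitive (axiom 4): yes — every two-step S-path is closed by a direct edge.
Reflexive (axiom T): no — w3 is not related to itself.
So F validates K, D, KD45; S5 would additionally require S to be reflexive. The strongest is KD45.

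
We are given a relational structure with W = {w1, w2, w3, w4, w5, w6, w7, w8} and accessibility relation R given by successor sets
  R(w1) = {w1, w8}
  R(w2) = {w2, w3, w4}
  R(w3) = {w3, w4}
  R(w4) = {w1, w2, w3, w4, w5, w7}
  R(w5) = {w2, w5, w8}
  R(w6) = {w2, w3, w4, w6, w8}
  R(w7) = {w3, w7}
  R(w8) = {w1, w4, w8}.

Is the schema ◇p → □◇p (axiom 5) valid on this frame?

The schema 5 characterises exactly the Euclidean frames.
Euclidean: no — w4 R w1 and w4 R w2, but not w1 R w2.

No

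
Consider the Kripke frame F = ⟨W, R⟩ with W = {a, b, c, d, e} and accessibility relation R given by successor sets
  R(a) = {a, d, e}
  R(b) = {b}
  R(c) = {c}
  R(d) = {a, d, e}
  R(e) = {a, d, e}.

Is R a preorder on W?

Reflexive: yes — every world is R-related to itself.
Transitive: yes — every two-step R-path is closed by a direct edge.
So R is a preorder.

Yes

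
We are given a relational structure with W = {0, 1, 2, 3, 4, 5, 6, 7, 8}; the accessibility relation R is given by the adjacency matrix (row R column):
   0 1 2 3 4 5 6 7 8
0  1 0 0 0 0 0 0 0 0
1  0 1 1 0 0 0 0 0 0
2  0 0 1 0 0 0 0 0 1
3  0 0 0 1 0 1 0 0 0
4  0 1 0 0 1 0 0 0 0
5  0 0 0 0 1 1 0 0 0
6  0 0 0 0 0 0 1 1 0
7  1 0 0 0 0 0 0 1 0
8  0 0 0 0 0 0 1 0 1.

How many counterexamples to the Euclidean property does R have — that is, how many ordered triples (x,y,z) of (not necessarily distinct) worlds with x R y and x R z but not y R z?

8

Enumerating: (1,2,1), (2,8,2), (3,5,3), (4,1,4), (5,4,5), (6,7,6), (7,0,7), (8,6,8).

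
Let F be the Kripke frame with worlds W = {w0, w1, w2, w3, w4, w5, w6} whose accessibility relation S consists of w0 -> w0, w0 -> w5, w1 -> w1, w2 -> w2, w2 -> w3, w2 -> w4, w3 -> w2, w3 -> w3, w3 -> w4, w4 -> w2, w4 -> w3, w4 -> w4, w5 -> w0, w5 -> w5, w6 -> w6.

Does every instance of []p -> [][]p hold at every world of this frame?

Axiom 4 corresponds to the accessibility relation being transitive.
Transitive: yes — every two-step S-path is closed by a direct edge.

Yes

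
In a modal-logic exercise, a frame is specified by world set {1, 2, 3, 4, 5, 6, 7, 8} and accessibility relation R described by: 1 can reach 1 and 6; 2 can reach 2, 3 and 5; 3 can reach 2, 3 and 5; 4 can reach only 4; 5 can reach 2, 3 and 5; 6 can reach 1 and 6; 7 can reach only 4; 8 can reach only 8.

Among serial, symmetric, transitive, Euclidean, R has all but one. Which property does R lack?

Serial: yes — every world has a successor (e.g. 1 R 1).
Symmetric: no — 7 R 4 but not 4 R 7.
Transitive: yes — every two-step R-path is closed by a direct edge.
Euclidean: yes — any two successors of a common world are R-related.
Only symmetric fails.

symmetric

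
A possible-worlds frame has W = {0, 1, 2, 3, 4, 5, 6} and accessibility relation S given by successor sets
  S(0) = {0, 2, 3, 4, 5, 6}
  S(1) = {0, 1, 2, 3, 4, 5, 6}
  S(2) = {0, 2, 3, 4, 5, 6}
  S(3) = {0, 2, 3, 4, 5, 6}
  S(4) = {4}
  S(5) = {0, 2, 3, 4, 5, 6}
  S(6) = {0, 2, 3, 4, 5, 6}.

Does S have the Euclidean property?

Euclidean: no — 0 S 4 and 0 S 2, but not 4 S 2.

No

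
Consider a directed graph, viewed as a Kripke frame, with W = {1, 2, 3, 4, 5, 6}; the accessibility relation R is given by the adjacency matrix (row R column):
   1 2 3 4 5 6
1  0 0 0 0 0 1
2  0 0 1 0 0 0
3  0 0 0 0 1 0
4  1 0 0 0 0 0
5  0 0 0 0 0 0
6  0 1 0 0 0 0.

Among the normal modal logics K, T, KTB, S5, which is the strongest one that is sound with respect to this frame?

K

Reflexive (axiom T): no — 1 is not related to itself.
Symmetric (axiom B): no — 1 R 6 but not 6 R 1.
Euclidean (axiom 5): no — 1 R 6 and 1 R 6, but not 6 R 6.
So F validates K; T would additionally require R to be reflexive. The strongest is K.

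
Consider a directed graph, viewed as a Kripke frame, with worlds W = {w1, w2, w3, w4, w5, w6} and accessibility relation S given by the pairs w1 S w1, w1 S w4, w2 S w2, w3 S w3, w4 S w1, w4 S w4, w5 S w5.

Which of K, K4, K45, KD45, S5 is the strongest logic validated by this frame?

K45

Transitive (axiom 4): yes — every two-step S-path is closed by a direct edge.
Euclidean (axiom 5): yes — any two successors of a common world are S-related.
Serial (axiom D): no — w6 has no S-successor.
Reflexive (axiom T): no — w6 is not related to itself.
So F validates K, K4, K45; KD45 would additionally require S to be serial. The strongest is K45.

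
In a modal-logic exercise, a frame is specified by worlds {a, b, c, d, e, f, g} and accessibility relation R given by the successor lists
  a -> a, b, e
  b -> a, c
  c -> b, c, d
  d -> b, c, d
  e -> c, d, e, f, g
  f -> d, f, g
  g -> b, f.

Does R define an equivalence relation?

Reflexive: no — b is not related to itself.
Symmetric: no — a R e but not e R a.
Transitive: no — a R b and b R c, but not a R c.
So R is not an equivalence relation.

No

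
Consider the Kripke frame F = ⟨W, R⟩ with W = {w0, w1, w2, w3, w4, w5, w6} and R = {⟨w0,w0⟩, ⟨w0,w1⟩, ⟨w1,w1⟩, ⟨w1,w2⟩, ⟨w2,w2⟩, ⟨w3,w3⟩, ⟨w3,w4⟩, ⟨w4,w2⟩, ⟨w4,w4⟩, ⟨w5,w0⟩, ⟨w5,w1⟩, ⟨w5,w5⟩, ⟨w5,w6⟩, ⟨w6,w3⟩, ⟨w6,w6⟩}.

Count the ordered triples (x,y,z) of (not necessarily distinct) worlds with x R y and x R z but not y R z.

13

Enumerating: (w0,w1,w0), (w1,w2,w1), (w3,w4,w3), (w4,w2,w4), (w5,w0,w5), (w5,w0,w6), (w5,w1,w0), (w5,w1,w5), (w5,w1,w6), (w5,w6,w0), (w5,w6,w1), (w5,w6,w5), (w6,w3,w6).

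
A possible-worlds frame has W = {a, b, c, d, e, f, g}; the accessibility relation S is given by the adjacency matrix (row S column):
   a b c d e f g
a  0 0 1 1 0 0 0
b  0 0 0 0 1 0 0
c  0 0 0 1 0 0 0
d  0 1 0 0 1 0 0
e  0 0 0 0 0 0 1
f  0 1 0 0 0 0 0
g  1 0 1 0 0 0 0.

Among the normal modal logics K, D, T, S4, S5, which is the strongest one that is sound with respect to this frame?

Serial (axiom D): yes — every world has a successor (e.g. a S c).
Reflexive (axiom T): no — a is not related to itself.
Transitive (axiom 4): no — a S d and d S b, but not a S b.
Euclidean (axiom 5): no — a S d and a S c, but not d S c.
So F validates K, D; T would additionally require S to be reflexive. The strongest is D.

D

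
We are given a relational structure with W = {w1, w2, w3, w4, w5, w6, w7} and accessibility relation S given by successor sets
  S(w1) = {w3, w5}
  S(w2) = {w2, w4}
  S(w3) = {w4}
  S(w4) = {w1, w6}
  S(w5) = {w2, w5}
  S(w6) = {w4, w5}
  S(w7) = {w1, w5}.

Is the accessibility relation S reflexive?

No

Reflexive: no — w1 is not related to itself.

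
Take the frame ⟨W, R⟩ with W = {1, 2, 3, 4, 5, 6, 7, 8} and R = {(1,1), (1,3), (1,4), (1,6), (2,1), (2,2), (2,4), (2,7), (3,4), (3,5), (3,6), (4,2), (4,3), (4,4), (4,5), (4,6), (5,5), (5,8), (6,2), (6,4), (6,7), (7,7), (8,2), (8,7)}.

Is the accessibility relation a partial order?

No

Reflexive: no — 3 is not related to itself.
Transitive: no — 1 R 3 and 3 R 5, but not 1 R 5.
Antisymmetric: no — 2 R 4 and 4 R 2 with 2 ≠ 4.
So R is not a partial order.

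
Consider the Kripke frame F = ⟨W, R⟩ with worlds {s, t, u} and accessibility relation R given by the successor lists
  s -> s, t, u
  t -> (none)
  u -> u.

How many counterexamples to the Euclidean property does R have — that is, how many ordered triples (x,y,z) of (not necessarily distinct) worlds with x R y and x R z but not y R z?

5

Enumerating: (s,t,s), (s,t,t), (s,t,u), (s,u,s), (s,u,t).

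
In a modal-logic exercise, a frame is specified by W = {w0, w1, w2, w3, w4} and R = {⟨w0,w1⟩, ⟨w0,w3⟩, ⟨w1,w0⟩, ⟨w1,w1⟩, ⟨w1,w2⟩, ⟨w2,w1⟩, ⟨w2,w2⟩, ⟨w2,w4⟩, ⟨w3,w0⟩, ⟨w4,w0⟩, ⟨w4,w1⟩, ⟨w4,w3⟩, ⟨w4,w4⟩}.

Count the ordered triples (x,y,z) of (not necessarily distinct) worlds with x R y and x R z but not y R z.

Enumerating: (w0,w1,w3), (w0,w3,w1), (w0,w3,w3), (w1,w0,w0), (w1,w0,w2), (w1,w2,w0), (w2,w1,w4), (w2,w4,w2), (w3,w0,w0), (w4,w0,w0), (w4,w0,w4), (w4,w1,w3), (w4,w1,w4), (w4,w3,w1), (w4,w3,w3), (w4,w3,w4).

16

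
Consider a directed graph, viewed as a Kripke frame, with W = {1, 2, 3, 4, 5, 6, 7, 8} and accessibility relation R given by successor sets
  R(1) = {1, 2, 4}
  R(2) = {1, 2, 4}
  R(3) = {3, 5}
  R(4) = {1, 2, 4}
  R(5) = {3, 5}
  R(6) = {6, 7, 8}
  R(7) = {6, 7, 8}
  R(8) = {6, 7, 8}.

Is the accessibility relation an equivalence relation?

Yes

Reflexive: yes — every world is R-related to itself.
Symmetric: yes — every pair in R has its reverse in R.
Transitive: yes — every two-step R-path is closed by a direct edge.
So R is an equivalence relation.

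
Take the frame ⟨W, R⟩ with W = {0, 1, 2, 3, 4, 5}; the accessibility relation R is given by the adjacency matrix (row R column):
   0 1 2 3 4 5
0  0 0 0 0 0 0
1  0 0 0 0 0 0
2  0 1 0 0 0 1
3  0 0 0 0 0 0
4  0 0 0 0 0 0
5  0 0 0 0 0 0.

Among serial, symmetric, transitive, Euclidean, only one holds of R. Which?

transitive

Serial: no — 0 has no R-successor.
Symmetric: no — 2 R 1 but not 1 R 2.
Transitive: yes — every two-step R-path is closed by a direct edge.
Euclidean: no — 2 R 1 and 2 R 5, but not 1 R 5.
Only transitive holds.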